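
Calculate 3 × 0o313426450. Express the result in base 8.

0o1142503570

Multiply each base-8 digit by 3, carrying:
  0×3 = 0 → write 0
  5×3 = 15 → write 7 carry 1
  4×3+1 = 13 → write 5 carry 1
  6×3+1 = 19 → write 3 carry 2
  2×3+2 = 8 → write 0 carry 1
  4×3+1 = 13 → write 5 carry 1
  3×3+1 = 10 → write 2 carry 1
  1×3+1 = 4 → write 4
  3×3 = 9 → write 1 carry 1
  remaining carry: 1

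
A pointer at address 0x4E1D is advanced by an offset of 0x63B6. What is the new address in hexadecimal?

Add column by column in base 16, right to left:
  D+6 = 3 carry 1
  1+B+1 = D
  E+3 = 1 carry 1
  4+6+1 = B

0xB1D3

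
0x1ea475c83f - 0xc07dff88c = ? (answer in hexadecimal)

0x129c95cfb3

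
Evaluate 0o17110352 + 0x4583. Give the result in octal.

0x4583 = 0o42603 in octal.
Add column by column in base 8, right to left:
  2+3 = 5
  5+0 = 5
  3+6 = 1 carry 1
  0+2+1 = 3
  1+4 = 5
  1+0 = 1
  7+0 = 7
  1+0 = 1

0o17153155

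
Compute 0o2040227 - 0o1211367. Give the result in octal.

Subtract column by column in base 8:
  7-7 → 0
  2-6 → 4 (borrow)
  2-3-1 → 6 (borrow)
  0-1-1 → 6 (borrow)
  4-1-1 → 2
  0-2 → 6 (borrow)
  2-1-1 → 0

0o626640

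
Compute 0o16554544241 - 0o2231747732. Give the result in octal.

Subtract column by column in base 8:
  1-2 → 7 (borrow)
  4-3-1 → 0
  2-7 → 3 (borrow)
  4-7-1 → 4 (borrow)
  4-4-1 → 7 (borrow)
  5-7-1 → 5 (borrow)
  4-1-1 → 2
  5-3 → 2
  5-2 → 3
  6-2 → 4
  1-0 → 1

0o14322574307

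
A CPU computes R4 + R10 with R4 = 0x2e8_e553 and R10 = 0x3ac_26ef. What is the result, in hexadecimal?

Add column by column in base 16, right to left:
  3+f = 2 carry 1
  5+e+1 = 4 carry 1
  5+6+1 = c
  e+2 = 0 carry 1
  8+c+1 = 5 carry 1
  e+a+1 = 9 carry 1
  2+3+1 = 6

0x6950c42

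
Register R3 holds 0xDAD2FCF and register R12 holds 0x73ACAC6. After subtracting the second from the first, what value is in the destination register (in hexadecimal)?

0x6726509

Subtract column by column in base 16:
  F-6 → 9
  C-C → 0
  F-A → 5
  2-C → 6 (borrow)
  D-A-1 → 2
  A-3 → 7
  D-7 → 6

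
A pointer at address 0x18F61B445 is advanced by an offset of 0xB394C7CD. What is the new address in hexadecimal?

0x242F67C12

Add column by column in base 16, right to left:
  5+D = 2 carry 1
  4+C+1 = 1 carry 1
  4+7+1 = C
  B+C = 7 carry 1
  1+4+1 = 6
  6+9 = F
  F+3 = 2 carry 1
  8+B+1 = 4 carry 1
  1+0+1 = 2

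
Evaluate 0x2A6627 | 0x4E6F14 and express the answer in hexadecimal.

OR each hex digit independently (no carries):
  2|4=6, A|E=E, 6|6=6, 6|F=F, 2|1=3, 7|4=7

0x6E6F37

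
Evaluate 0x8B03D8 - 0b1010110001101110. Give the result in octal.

0x8B03D8 = 0o42601730 in octal.
0b1010110001101110 = 0o126156 in octal.
Subtract column by column in base 8:
  0-6 → 2 (borrow)
  3-5-1 → 5 (borrow)
  7-1-1 → 5
  1-6 → 3 (borrow)
  0-2-1 → 5 (borrow)
  6-1-1 → 4
  2-0 → 2
  4-0 → 4

0o42453552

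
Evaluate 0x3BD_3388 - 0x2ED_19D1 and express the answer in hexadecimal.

0xD019B7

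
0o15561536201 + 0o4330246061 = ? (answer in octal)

Add column by column in base 8, right to left:
  1+1 = 2
  0+6 = 6
  2+0 = 2
  6+6 = 4 carry 1
  3+4+1 = 0 carry 1
  5+2+1 = 0 carry 1
  1+0+1 = 2
  6+3 = 1 carry 1
  5+3+1 = 1 carry 1
  5+4+1 = 2 carry 1
  1+0+1 = 2

0o22112004262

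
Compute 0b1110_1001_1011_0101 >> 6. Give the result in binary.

0b1110100110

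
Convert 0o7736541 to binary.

0b111111011110101100001

Each octal digit is 3 bits: 7=111 7=111 3=011 6=110 5=101 4=100 1=001.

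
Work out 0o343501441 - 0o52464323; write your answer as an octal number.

0o271015116

Subtract column by column in base 8:
  1-3 → 6 (borrow)
  4-2-1 → 1
  4-3 → 1
  1-4 → 5 (borrow)
  0-6-1 → 1 (borrow)
  5-4-1 → 0
  3-2 → 1
  4-5 → 7 (borrow)
  3-0-1 → 2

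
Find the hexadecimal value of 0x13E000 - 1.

The trailing 3 digits are 0, so subtracting 1 borrows through: they become F and the next digit up decrements.

0x13DFFF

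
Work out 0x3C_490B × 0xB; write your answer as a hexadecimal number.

0x2972379

Multiply each base-16 digit by 11, carrying:
  B×11 = 121 → write 9 carry 7
  0×11+7 = 7 → write 7
  9×11 = 99 → write 3 carry 6
  4×11+6 = 50 → write 2 carry 3
  C×11+3 = 135 → write 7 carry 8
  3×11+8 = 41 → write 9 carry 2
  remaining carry: 2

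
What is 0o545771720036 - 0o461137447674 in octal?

Subtract column by column in base 8:
  6-4 → 2
  3-7 → 4 (borrow)
  0-6-1 → 1 (borrow)
  0-7-1 → 0 (borrow)
  2-4-1 → 5 (borrow)
  7-4-1 → 2
  1-7 → 2 (borrow)
  7-3-1 → 3
  7-1 → 6
  5-1 → 4
  4-6 → 6 (borrow)
  5-4-1 → 0

0o64632250142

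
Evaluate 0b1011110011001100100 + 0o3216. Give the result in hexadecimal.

0x5ecf2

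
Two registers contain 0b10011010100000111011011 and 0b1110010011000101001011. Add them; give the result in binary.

Add column by column in base 2, right to left:
  1+1 = 0 carry 1
  1+1+1 = 1 carry 1
  0+0+1 = 1
  1+1 = 0 carry 1
  1+0+1 = 0 carry 1
  0+0+1 = 1
  1+1 = 0 carry 1
  1+0+1 = 0 carry 1
  1+1+1 = 1 carry 1
  0+0+1 = 1
  0+0 = 0
  0+0 = 0
  0+1 = 1
  0+1 = 1
  1+0 = 1
  0+0 = 0
  1+1 = 0 carry 1
  0+0+1 = 1
  1+0 = 1
  1+1 = 0 carry 1
  0+1+1 = 0 carry 1
  0+1+1 = 0 carry 1
  1+0+1 = 0 carry 1
  final carry 1

0b100001100111001100100110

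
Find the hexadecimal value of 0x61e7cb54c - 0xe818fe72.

0x53663b6da

Subtract column by column in base 16:
  c-2 → a
  4-7 → d (borrow)
  5-e-1 → 6 (borrow)
  b-f-1 → b (borrow)
  c-8-1 → 3
  7-1 → 6
  e-8 → 6
  1-e → 3 (borrow)
  6-0-1 → 5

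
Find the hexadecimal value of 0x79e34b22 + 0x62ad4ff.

0x800e2021

Add column by column in base 16, right to left:
  2+f = 1 carry 1
  2+f+1 = 2 carry 1
  b+4+1 = 0 carry 1
  4+d+1 = 2 carry 1
  3+a+1 = e
  e+2 = 0 carry 1
  9+6+1 = 0 carry 1
  7+0+1 = 8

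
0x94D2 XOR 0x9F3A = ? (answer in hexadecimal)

0x0BE8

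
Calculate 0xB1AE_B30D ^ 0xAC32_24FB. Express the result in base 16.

0x1D9C97F6

XOR each hex digit independently (no carries):
  B^A=1, 1^C=D, A^3=9, E^2=C, B^2=9, 3^4=7, 0^F=F, D^B=6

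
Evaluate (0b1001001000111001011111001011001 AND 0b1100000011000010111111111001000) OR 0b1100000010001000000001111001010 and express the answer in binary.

0b1100000010001000011111111001010

0b1001001000111001011111001011001 AND 0b1100000011000010111111111001000 = 0b1000000000000000011111001001000.
Then OR with 0b1100000010001000000001111001010.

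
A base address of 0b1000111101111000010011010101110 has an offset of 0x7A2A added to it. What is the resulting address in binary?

0x7A2A = 0b111101000101010 in binary.
Add column by column in base 2, right to left:
  0+0 = 0
  1+1 = 0 carry 1
  1+0+1 = 0 carry 1
  1+1+1 = 1 carry 1
  0+0+1 = 1
  1+1 = 0 carry 1
  0+0+1 = 1
  1+0 = 1
  0+0 = 0
  1+1 = 0 carry 1
  1+0+1 = 0 carry 1
  0+1+1 = 0 carry 1
  0+1+1 = 0 carry 1
  1+1+1 = 1 carry 1
  0+1+1 = 0 carry 1
  0+0+1 = 1
  0+0 = 0
  0+0 = 0
  1+0 = 1
  1+0 = 1
  1+0 = 1
  1+0 = 1
  0+0 = 0
  1+0 = 1
  1+0 = 1
  1+0 = 1
  1+0 = 1
  0+0 = 0
  0+0 = 0
  0+0 = 0
  1+0 = 1

0b1000111101111001010000011011000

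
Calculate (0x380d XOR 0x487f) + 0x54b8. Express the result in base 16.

First 0x380d XOR 0x487f = 0x7072.
Add column by column in base 16, right to left:
  2+8 = a
  7+b = 2 carry 1
  0+4+1 = 5
  7+5 = c

0xc52a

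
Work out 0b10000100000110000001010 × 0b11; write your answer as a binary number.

0b110001100010010000011110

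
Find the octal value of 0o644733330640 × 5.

Multiply each base-8 digit by 5, carrying:
  0×5 = 0 → write 0
  4×5 = 20 → write 4 carry 2
  6×5+2 = 32 → write 0 carry 4
  0×5+4 = 4 → write 4
  3×5 = 15 → write 7 carry 1
  3×5+1 = 16 → write 0 carry 2
  3×5+2 = 17 → write 1 carry 2
  3×5+2 = 17 → write 1 carry 2
  7×5+2 = 37 → write 5 carry 4
  4×5+4 = 24 → write 0 carry 3
  4×5+3 = 23 → write 7 carry 2
  6×5+2 = 32 → write 0 carry 4
  remaining carry: 4

0o4070511074040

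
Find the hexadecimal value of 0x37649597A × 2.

Multiply each base-16 digit by 2, carrying:
  A×2 = 20 → write 4 carry 1
  7×2+1 = 15 → write F
  9×2 = 18 → write 2 carry 1
  5×2+1 = 11 → write B
  9×2 = 18 → write 2 carry 1
  4×2+1 = 9 → write 9
  6×2 = 12 → write C
  7×2 = 14 → write E
  3×2 = 6 → write 6

0x6EC92B2F4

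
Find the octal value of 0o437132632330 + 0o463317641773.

Add column by column in base 8, right to left:
  0+3 = 3
  3+7 = 2 carry 1
  3+7+1 = 3 carry 1
  2+1+1 = 4
  3+4 = 7
  6+6 = 4 carry 1
  2+7+1 = 2 carry 1
  3+1+1 = 5
  1+3 = 4
  7+3 = 2 carry 1
  3+6+1 = 2 carry 1
  4+4+1 = 1 carry 1
  final carry 1

0o1122452474323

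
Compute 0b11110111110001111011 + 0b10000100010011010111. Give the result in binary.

0b101111100000101010010

Add column by column in base 2, right to left:
  1+1 = 0 carry 1
  1+1+1 = 1 carry 1
  0+1+1 = 0 carry 1
  1+0+1 = 0 carry 1
  1+1+1 = 1 carry 1
  1+0+1 = 0 carry 1
  1+1+1 = 1 carry 1
  0+1+1 = 0 carry 1
  0+0+1 = 1
  0+0 = 0
  1+1 = 0 carry 1
  1+0+1 = 0 carry 1
  1+0+1 = 0 carry 1
  1+0+1 = 0 carry 1
  1+1+1 = 1 carry 1
  0+0+1 = 1
  1+0 = 1
  1+0 = 1
  1+0 = 1
  1+1 = 0 carry 1
  final carry 1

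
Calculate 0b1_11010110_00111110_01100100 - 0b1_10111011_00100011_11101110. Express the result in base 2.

Subtract column by column in base 2:
  0-0 → 0
  0-1 → 1 (borrow)
  1-1-1 → 1 (borrow)
  0-1-1 → 0 (borrow)
  0-0-1 → 1 (borrow)
  1-1-1 → 1 (borrow)
  1-1-1 → 1 (borrow)
  0-1-1 → 0 (borrow)
  0-1-1 → 0 (borrow)
  1-1-1 → 1 (borrow)
  1-0-1 → 0
  1-0 → 1
  1-0 → 1
  1-1 → 0
  0-0 → 0
  0-0 → 0
  0-1 → 1 (borrow)
  1-1-1 → 1 (borrow)
  1-0-1 → 0
  0-1 → 1 (borrow)
  1-1-1 → 1 (borrow)
  0-1-1 → 0 (borrow)
  1-0-1 → 0
  1-1 → 0
  1-1 → 0

0b110110001101001110110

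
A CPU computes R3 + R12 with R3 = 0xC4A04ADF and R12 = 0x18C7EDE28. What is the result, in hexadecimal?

Add column by column in base 16, right to left:
  F+8 = 7 carry 1
  D+2+1 = 0 carry 1
  A+E+1 = 9 carry 1
  4+D+1 = 2 carry 1
  0+E+1 = F
  A+7 = 1 carry 1
  4+C+1 = 1 carry 1
  C+8+1 = 5 carry 1
  0+1+1 = 2

0x2511F2907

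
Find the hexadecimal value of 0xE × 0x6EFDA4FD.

Multiply each base-16 digit by 14, carrying:
  D×14 = 182 → write 6 carry 11
  F×14+11 = 221 → write D carry 13
  4×14+13 = 69 → write 5 carry 4
  A×14+4 = 144 → write 0 carry 9
  D×14+9 = 191 → write F carry 11
  F×14+11 = 221 → write D carry 13
  E×14+13 = 209 → write 1 carry 13
  6×14+13 = 97 → write 1 carry 6
  remaining carry: 6

0x611DF05D6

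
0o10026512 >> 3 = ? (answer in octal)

0o1002651

Shifting right by 3 bits = 1 oct digit: drop the last 1.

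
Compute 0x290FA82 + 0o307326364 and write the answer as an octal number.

0x290FA82 = 0o244175202 in octal.
Add column by column in base 8, right to left:
  2+4 = 6
  0+6 = 6
  2+3 = 5
  5+6 = 3 carry 1
  7+2+1 = 2 carry 1
  1+3+1 = 5
  4+7 = 3 carry 1
  4+0+1 = 5
  2+3 = 5

0o553523566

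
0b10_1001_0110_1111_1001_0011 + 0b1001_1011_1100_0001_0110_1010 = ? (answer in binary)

0b110001010011000011111101

Add column by column in base 2, right to left:
  1+0 = 1
  1+1 = 0 carry 1
  0+0+1 = 1
  0+1 = 1
  1+0 = 1
  0+1 = 1
  0+1 = 1
  1+0 = 1
  1+1 = 0 carry 1
  1+0+1 = 0 carry 1
  1+0+1 = 0 carry 1
  1+0+1 = 0 carry 1
  0+0+1 = 1
  1+0 = 1
  1+1 = 0 carry 1
  0+1+1 = 0 carry 1
  1+1+1 = 1 carry 1
  0+1+1 = 0 carry 1
  0+0+1 = 1
  1+1 = 0 carry 1
  0+1+1 = 0 carry 1
  1+0+1 = 0 carry 1
  0+0+1 = 1
  0+1 = 1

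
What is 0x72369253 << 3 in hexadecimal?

0x391B49298

3 bits is not a whole number of base-16 digits; in binary: 1110010001101101001001001010011 << 3 = 1110010001101101001001001010011000.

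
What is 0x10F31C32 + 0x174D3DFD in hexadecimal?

Add column by column in base 16, right to left:
  2+D = F
  3+F = 2 carry 1
  C+D+1 = A carry 1
  1+3+1 = 5
  3+D = 0 carry 1
  F+4+1 = 4 carry 1
  0+7+1 = 8
  1+1 = 2

0x28405A2F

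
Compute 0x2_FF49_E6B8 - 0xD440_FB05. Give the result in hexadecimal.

Subtract column by column in base 16:
  8-5 → 3
  B-0 → B
  6-B → B (borrow)
  E-F-1 → E (borrow)
  9-0-1 → 8
  4-4 → 0
  F-4 → B
  F-D → 2
  2-0 → 2

0x22B08EBB3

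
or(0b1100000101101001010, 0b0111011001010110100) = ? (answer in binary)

OR bit by bit (1 where either bit is 1):
  1100000101101001010
| 0111011001010110100
= 1111011101111111110

0b1111011101111111110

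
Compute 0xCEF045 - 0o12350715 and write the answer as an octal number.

0o51217170

0xCEF045 = 0o63570105 in octal.
Subtract column by column in base 8:
  5-5 → 0
  0-1 → 7 (borrow)
  1-7-1 → 1 (borrow)
  0-0-1 → 7 (borrow)
  7-5-1 → 1
  5-3 → 2
  3-2 → 1
  6-1 → 5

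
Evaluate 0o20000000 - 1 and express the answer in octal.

0o17777777

The trailing 7 digits are 0, so subtracting 1 borrows through: they become 7 and the next digit up decrements.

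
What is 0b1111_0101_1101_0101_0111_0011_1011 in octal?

0o1727253473

Group the bits in threes: 001 111 010 111 010 101 011 100 111 011 → 1727253473.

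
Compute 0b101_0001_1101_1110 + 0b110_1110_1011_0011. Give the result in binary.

0b1100000010010001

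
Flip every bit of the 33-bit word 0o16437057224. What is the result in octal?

Each oct digit d becomes 7−d:
  1→6, 6→1, 4→3, 3→4, 7→0, 0→7, 5→2, 7→0, 2→5, 2→5, 4→3

0o61340720553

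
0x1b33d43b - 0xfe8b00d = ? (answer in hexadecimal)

0xb4b242e

Subtract column by column in base 16:
  b-d → e (borrow)
  3-0-1 → 2
  4-0 → 4
  d-b → 2
  3-8 → b (borrow)
  3-e-1 → 4 (borrow)
  b-f-1 → b (borrow)
  1-0-1 → 0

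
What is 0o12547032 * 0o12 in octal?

Multiply each base-8 digit by 10, carrying:
  2×10 = 20 → write 4 carry 2
  3×10+2 = 32 → write 0 carry 4
  0×10+4 = 4 → write 4
  7×10 = 70 → write 6 carry 8
  4×10+8 = 48 → write 0 carry 6
  5×10+6 = 56 → write 0 carry 7
  2×10+7 = 27 → write 3 carry 3
  1×10+3 = 13 → write 5 carry 1
  remaining carry: 1

0o153006404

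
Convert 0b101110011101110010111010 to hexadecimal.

Group the bits into nibbles: 1011 1001 1101 1100 1011 1010 → B9DCBA.

0xB9DCBA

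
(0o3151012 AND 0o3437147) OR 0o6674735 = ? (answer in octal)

0o7675737

0o3151012 AND 0o3437147 = 0o3011002.
Then OR with 0o6674735.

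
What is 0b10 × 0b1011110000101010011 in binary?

0b10111100001010100110

Multiply each base-2 digit by 2, carrying:
  1×2 = 2 → write 0 carry 1
  1×2+1 = 3 → write 1 carry 1
  0×2+1 = 1 → write 1
  0×2 = 0 → write 0
  1×2 = 2 → write 0 carry 1
  0×2+1 = 1 → write 1
  1×2 = 2 → write 0 carry 1
  0×2+1 = 1 → write 1
  1×2 = 2 → write 0 carry 1
  0×2+1 = 1 → write 1
  0×2 = 0 → write 0
  0×2 = 0 → write 0
  0×2 = 0 → write 0
  1×2 = 2 → write 0 carry 1
  1×2+1 = 3 → write 1 carry 1
  1×2+1 = 3 → write 1 carry 1
  1×2+1 = 3 → write 1 carry 1
  0×2+1 = 1 → write 1
  1×2 = 2 → write 0 carry 1
  remaining carry: 1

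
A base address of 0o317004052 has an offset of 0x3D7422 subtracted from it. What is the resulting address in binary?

0b10111111101001010000001000

0o317004052 = 0b11001111000000100000101010 in binary.
0x3D7422 = 0b1111010111010000100010 in binary.
Subtract column by column in base 2:
  0-0 → 0
  1-1 → 0
  0-0 → 0
  1-0 → 1
  0-0 → 0
  1-1 → 0
  0-0 → 0
  0-0 → 0
  0-0 → 0
  0-0 → 0
  0-1 → 1 (borrow)
  1-0-1 → 0
  0-1 → 1 (borrow)
  0-1-1 → 0 (borrow)
  0-1-1 → 0 (borrow)
  0-0-1 → 1 (borrow)
  0-1-1 → 0 (borrow)
  0-0-1 → 1 (borrow)
  1-1-1 → 1 (borrow)
  1-1-1 → 1 (borrow)
  1-1-1 → 1 (borrow)
  1-1-1 → 1 (borrow)
  0-0-1 → 1 (borrow)
  0-0-1 → 1 (borrow)
  1-0-1 → 0
  1-0 → 1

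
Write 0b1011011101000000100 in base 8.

0o1335004

Group the bits in threes: 001 011 011 101 000 000 100 → 1335004.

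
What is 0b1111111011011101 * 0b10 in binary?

Multiply each base-2 digit by 2, carrying:
  1×2 = 2 → write 0 carry 1
  0×2+1 = 1 → write 1
  1×2 = 2 → write 0 carry 1
  1×2+1 = 3 → write 1 carry 1
  1×2+1 = 3 → write 1 carry 1
  0×2+1 = 1 → write 1
  1×2 = 2 → write 0 carry 1
  1×2+1 = 3 → write 1 carry 1
  0×2+1 = 1 → write 1
  1×2 = 2 → write 0 carry 1
  1×2+1 = 3 → write 1 carry 1
  1×2+1 = 3 → write 1 carry 1
  1×2+1 = 3 → write 1 carry 1
  1×2+1 = 3 → write 1 carry 1
  1×2+1 = 3 → write 1 carry 1
  1×2+1 = 3 → write 1 carry 1
  remaining carry: 1

0b11111110110111010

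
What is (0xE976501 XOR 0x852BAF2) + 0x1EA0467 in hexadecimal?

0x8AFE45A

First 0xE976501 XOR 0x852BAF2 = 0x6C5DFF3.
Add column by column in base 16, right to left:
  3+7 = A
  F+6 = 5 carry 1
  F+4+1 = 4 carry 1
  D+0+1 = E
  5+A = F
  C+E = A carry 1
  6+1+1 = 8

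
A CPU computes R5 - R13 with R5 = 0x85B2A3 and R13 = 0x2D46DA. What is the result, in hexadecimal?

0x586BC9

Subtract column by column in base 16:
  3-A → 9 (borrow)
  A-D-1 → C (borrow)
  2-6-1 → B (borrow)
  B-4-1 → 6
  5-D → 8 (borrow)
  8-2-1 → 5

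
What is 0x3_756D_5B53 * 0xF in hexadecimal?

0x33E16859DD

Multiply each base-16 digit by 15, carrying:
  3×15 = 45 → write D carry 2
  5×15+2 = 77 → write D carry 4
  B×15+4 = 169 → write 9 carry 10
  5×15+10 = 85 → write 5 carry 5
  D×15+5 = 200 → write 8 carry 12
  6×15+12 = 102 → write 6 carry 6
  5×15+6 = 81 → write 1 carry 5
  7×15+5 = 110 → write E carry 6
  3×15+6 = 51 → write 3 carry 3
  remaining carry: 3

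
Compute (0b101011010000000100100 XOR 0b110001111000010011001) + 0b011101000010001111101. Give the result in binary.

0b110111101010100111010

First 0b101011010000000100100 XOR 0b110001111000010011001 = 0b011010101000010111101.
Add column by column in base 2, right to left:
  1+1 = 0 carry 1
  0+0+1 = 1
  1+1 = 0 carry 1
  1+1+1 = 1 carry 1
  1+1+1 = 1 carry 1
  1+1+1 = 1 carry 1
  0+1+1 = 0 carry 1
  1+0+1 = 0 carry 1
  0+0+1 = 1
  0+0 = 0
  0+1 = 1
  0+0 = 0
  1+0 = 1
  0+0 = 0
  1+0 = 1
  0+1 = 1
  1+0 = 1
  0+1 = 1
  1+1 = 0 carry 1
  1+1+1 = 1 carry 1
  final carry 1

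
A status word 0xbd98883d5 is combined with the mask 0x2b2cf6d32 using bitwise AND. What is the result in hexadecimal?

0x290880110

AND each hex digit independently (no carries):
  b&2=2, d&b=9, 9&2=0, 8&c=8, 8&f=8, 8&6=0, 3&d=1, d&3=1, 5&2=0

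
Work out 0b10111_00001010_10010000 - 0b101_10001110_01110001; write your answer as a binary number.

Subtract column by column in base 2:
  0-1 → 1 (borrow)
  0-0-1 → 1 (borrow)
  0-0-1 → 1 (borrow)
  0-0-1 → 1 (borrow)
  1-1-1 → 1 (borrow)
  0-1-1 → 0 (borrow)
  0-1-1 → 0 (borrow)
  1-0-1 → 0
  0-0 → 0
  1-1 → 0
  0-1 → 1 (borrow)
  1-1-1 → 1 (borrow)
  0-0-1 → 1 (borrow)
  0-0-1 → 1 (borrow)
  0-0-1 → 1 (borrow)
  0-1-1 → 0 (borrow)
  1-1-1 → 1 (borrow)
  1-0-1 → 0
  1-1 → 0
  0-0 → 0
  1-0 → 1

0b100010111110000011111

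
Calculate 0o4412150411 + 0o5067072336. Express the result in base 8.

0o11501242747

Add column by column in base 8, right to left:
  1+6 = 7
  1+3 = 4
  4+3 = 7
  0+2 = 2
  5+7 = 4 carry 1
  1+0+1 = 2
  2+7 = 1 carry 1
  1+6+1 = 0 carry 1
  4+0+1 = 5
  4+5 = 1 carry 1
  final carry 1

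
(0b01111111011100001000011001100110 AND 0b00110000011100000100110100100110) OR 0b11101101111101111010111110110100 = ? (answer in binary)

0b11111101111101111010111110110110

0b01111111011100001000011001100110 AND 0b00110000011100000100110100100110 = 0b00110000011100000000010000100110.
Then OR with 0b11101101111101111010111110110100.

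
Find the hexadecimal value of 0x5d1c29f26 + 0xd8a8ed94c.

Add column by column in base 16, right to left:
  6+c = 2 carry 1
  2+4+1 = 7
  f+9 = 8 carry 1
  9+d+1 = 7 carry 1
  2+e+1 = 1 carry 1
  c+8+1 = 5 carry 1
  1+a+1 = c
  d+8 = 5 carry 1
  5+d+1 = 3 carry 1
  final carry 1

0x135c517872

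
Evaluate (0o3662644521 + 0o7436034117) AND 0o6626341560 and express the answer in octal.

Add column by column in base 8, right to left:
  1+7 = 0 carry 1
  2+1+1 = 4
  5+1 = 6
  4+4 = 0 carry 1
  4+3+1 = 0 carry 1
  6+0+1 = 7
  2+6 = 0 carry 1
  6+3+1 = 2 carry 1
  6+4+1 = 3 carry 1
  3+7+1 = 3 carry 1
  final carry 1
Sum = 0o13320700640; now AND with 0o6626341560:
  1&0=0, 3&6=2, 3&6=2, 2&2=2, 0&6=0, 7&3=3, 0&4=0, 0&1=0, 6&5=4, 4&6=4, 0&0=0

0o2220300440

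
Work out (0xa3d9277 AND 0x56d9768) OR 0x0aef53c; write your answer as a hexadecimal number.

0xaff77c

0xa3d9277 AND 0x56d9768 = 0x02d9260.
Then OR with 0x0aef53c.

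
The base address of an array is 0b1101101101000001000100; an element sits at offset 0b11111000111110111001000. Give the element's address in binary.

0b101100110100111000001100

Add column by column in base 2, right to left:
  0+0 = 0
  0+0 = 0
  1+0 = 1
  0+1 = 1
  0+0 = 0
  0+0 = 0
  1+1 = 0 carry 1
  0+1+1 = 0 carry 1
  0+1+1 = 0 carry 1
  0+0+1 = 1
  0+1 = 1
  0+1 = 1
  1+1 = 0 carry 1
  0+1+1 = 0 carry 1
  1+1+1 = 1 carry 1
  1+0+1 = 0 carry 1
  0+0+1 = 1
  1+0 = 1
  1+1 = 0 carry 1
  0+1+1 = 0 carry 1
  1+1+1 = 1 carry 1
  1+1+1 = 1 carry 1
  0+1+1 = 0 carry 1
  final carry 1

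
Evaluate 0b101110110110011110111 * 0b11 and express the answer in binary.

Multiply each base-2 digit by 3, carrying:
  1×3 = 3 → write 1 carry 1
  1×3+1 = 4 → write 0 carry 2
  1×3+2 = 5 → write 1 carry 2
  0×3+2 = 2 → write 0 carry 1
  1×3+1 = 4 → write 0 carry 2
  1×3+2 = 5 → write 1 carry 2
  1×3+2 = 5 → write 1 carry 2
  1×3+2 = 5 → write 1 carry 2
  0×3+2 = 2 → write 0 carry 1
  0×3+1 = 1 → write 1
  1×3 = 3 → write 1 carry 1
  1×3+1 = 4 → write 0 carry 2
  0×3+2 = 2 → write 0 carry 1
  1×3+1 = 4 → write 0 carry 2
  1×3+2 = 5 → write 1 carry 2
  0×3+2 = 2 → write 0 carry 1
  1×3+1 = 4 → write 0 carry 2
  1×3+2 = 5 → write 1 carry 2
  1×3+2 = 5 → write 1 carry 2
  0×3+2 = 2 → write 0 carry 1
  1×3+1 = 4 → write 0 carry 2
  remaining carry: 10

0b10001100100011011100101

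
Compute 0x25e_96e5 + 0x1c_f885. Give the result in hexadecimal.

Add column by column in base 16, right to left:
  5+5 = a
  e+8 = 6 carry 1
  6+8+1 = f
  9+f = 8 carry 1
  e+c+1 = b carry 1
  5+1+1 = 7
  2+0 = 2

0x27b8f6a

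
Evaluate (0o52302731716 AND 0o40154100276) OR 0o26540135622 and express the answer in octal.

0o66540135636

0o52302731716 AND 0o40154100276 = 0o40100100216.
Then OR with 0o26540135622.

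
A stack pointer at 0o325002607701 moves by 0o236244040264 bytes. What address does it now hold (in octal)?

Add column by column in base 8, right to left:
  1+4 = 5
  0+6 = 6
  7+2 = 1 carry 1
  7+0+1 = 0 carry 1
  0+4+1 = 5
  6+0 = 6
  2+4 = 6
  0+4 = 4
  0+2 = 2
  5+6 = 3 carry 1
  2+3+1 = 6
  3+2 = 5

0o563246650165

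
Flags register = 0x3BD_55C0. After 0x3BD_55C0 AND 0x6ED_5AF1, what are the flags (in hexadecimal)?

AND each hex digit independently (no carries):
  3&6=2, B&E=A, D&D=D, 5&5=5, 5&A=0, C&F=C, 0&1=0

0x2AD50C0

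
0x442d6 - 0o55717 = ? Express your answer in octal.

0o763407

0x442d6 = 0o1041326 in octal.
Subtract column by column in base 8:
  6-7 → 7 (borrow)
  2-1-1 → 0
  3-7 → 4 (borrow)
  1-5-1 → 3 (borrow)
  4-5-1 → 6 (borrow)
  0-0-1 → 7 (borrow)
  1-0-1 → 0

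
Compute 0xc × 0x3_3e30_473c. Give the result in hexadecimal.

Multiply each base-16 digit by 12, carrying:
  c×12 = 144 → write 0 carry 9
  3×12+9 = 45 → write d carry 2
  7×12+2 = 86 → write 6 carry 5
  4×12+5 = 53 → write 5 carry 3
  0×12+3 = 3 → write 3
  3×12 = 36 → write 4 carry 2
  e×12+2 = 170 → write a carry 10
  3×12+10 = 46 → write e carry 2
  3×12+2 = 38 → write 6 carry 2
  remaining carry: 2

0x26ea4356d0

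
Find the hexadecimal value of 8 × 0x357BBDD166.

0x1ABDDEE8B30

Multiply each base-16 digit by 8, carrying:
  6×8 = 48 → write 0 carry 3
  6×8+3 = 51 → write 3 carry 3
  1×8+3 = 11 → write B
  D×8 = 104 → write 8 carry 6
  D×8+6 = 110 → write E carry 6
  B×8+6 = 94 → write E carry 5
  B×8+5 = 93 → write D carry 5
  7×8+5 = 61 → write D carry 3
  5×8+3 = 43 → write B carry 2
  3×8+2 = 26 → write A carry 1
  remaining carry: 1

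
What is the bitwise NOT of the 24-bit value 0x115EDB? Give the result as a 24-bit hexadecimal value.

Each hex digit d becomes F−d:
  1→E, 1→E, 5→A, E→1, D→2, B→4

0xEEA124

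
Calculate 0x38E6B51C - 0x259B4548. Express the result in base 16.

0x134B6FD4

Subtract column by column in base 16:
  C-8 → 4
  1-4 → D (borrow)
  5-5-1 → F (borrow)
  B-4-1 → 6
  6-B → B (borrow)
  E-9-1 → 4
  8-5 → 3
  3-2 → 1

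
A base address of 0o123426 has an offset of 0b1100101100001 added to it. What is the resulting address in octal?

0o140167

0b1100101100001 = 0o14541 in octal.
Add column by column in base 8, right to left:
  6+1 = 7
  2+4 = 6
  4+5 = 1 carry 1
  3+4+1 = 0 carry 1
  2+1+1 = 4
  1+0 = 1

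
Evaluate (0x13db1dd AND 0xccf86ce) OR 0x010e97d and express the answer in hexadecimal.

0x13db1dd AND 0xccf86ce = 0x00d80cc.
Then OR with 0x010e97d.

0x1de9fd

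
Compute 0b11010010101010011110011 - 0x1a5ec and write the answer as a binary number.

0b11001111010111100000111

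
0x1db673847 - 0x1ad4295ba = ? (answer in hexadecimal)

0x2e24a28d

Subtract column by column in base 16:
  7-a → d (borrow)
  4-b-1 → 8 (borrow)
  8-5-1 → 2
  3-9 → a (borrow)
  7-2-1 → 4
  6-4 → 2
  b-d → e (borrow)
  d-a-1 → 2
  1-1 → 0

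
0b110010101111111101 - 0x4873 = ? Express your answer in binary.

0b101110001110001010

0x4873 = 0b100100001110011 in binary.
Subtract column by column in base 2:
  1-1 → 0
  0-1 → 1 (borrow)
  1-0-1 → 0
  1-0 → 1
  1-1 → 0
  1-1 → 0
  1-1 → 0
  1-0 → 1
  1-0 → 1
  1-0 → 1
  0-0 → 0
  1-1 → 0
  0-0 → 0
  1-0 → 1
  0-1 → 1 (borrow)
  0-0-1 → 1 (borrow)
  1-0-1 → 0
  1-0 → 1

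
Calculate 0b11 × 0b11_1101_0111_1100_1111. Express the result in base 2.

Multiply each base-2 digit by 3, carrying:
  1×3 = 3 → write 1 carry 1
  1×3+1 = 4 → write 0 carry 2
  1×3+2 = 5 → write 1 carry 2
  1×3+2 = 5 → write 1 carry 2
  0×3+2 = 2 → write 0 carry 1
  0×3+1 = 1 → write 1
  1×3 = 3 → write 1 carry 1
  1×3+1 = 4 → write 0 carry 2
  1×3+2 = 5 → write 1 carry 2
  1×3+2 = 5 → write 1 carry 2
  1×3+2 = 5 → write 1 carry 2
  0×3+2 = 2 → write 0 carry 1
  1×3+1 = 4 → write 0 carry 2
  0×3+2 = 2 → write 0 carry 1
  1×3+1 = 4 → write 0 carry 2
  1×3+2 = 5 → write 1 carry 2
  1×3+2 = 5 → write 1 carry 2
  1×3+2 = 5 → write 1 carry 2
  remaining carry: 10

0b10111000011101101101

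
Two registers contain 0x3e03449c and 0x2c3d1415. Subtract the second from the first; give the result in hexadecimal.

0x11c63087

Subtract column by column in base 16:
  c-5 → 7
  9-1 → 8
  4-4 → 0
  4-1 → 3
  3-d → 6 (borrow)
  0-3-1 → c (borrow)
  e-c-1 → 1
  3-2 → 1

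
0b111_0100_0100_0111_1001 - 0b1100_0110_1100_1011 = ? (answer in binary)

0b1100111110110101110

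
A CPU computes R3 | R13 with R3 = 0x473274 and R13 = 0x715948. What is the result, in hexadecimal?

0x777b7c

OR each hex digit independently (no carries):
  4|7=7, 7|1=7, 3|5=7, 2|9=b, 7|4=7, 4|8=c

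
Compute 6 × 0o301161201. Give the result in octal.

0o2207247406

Multiply each base-8 digit by 6, carrying:
  1×6 = 6 → write 6
  0×6 = 0 → write 0
  2×6 = 12 → write 4 carry 1
  1×6+1 = 7 → write 7
  6×6 = 36 → write 4 carry 4
  1×6+4 = 10 → write 2 carry 1
  1×6+1 = 7 → write 7
  0×6 = 0 → write 0
  3×6 = 18 → write 2 carry 2
  remaining carry: 2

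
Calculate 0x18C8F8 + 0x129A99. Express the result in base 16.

Add column by column in base 16, right to left:
  8+9 = 1 carry 1
  F+9+1 = 9 carry 1
  8+A+1 = 3 carry 1
  C+9+1 = 6 carry 1
  8+2+1 = B
  1+1 = 2

0x2B6391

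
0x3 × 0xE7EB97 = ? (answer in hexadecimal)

0x2B7C2C5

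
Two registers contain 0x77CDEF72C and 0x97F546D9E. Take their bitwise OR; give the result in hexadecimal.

0xF7FDEFFBE

OR each hex digit independently (no carries):
  7|9=F, 7|7=7, C|F=F, D|5=D, E|4=E, F|6=F, 7|D=F, 2|9=B, C|E=E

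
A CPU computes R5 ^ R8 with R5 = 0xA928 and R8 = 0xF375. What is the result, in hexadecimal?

XOR each hex digit independently (no carries):
  A^F=5, 9^3=A, 2^7=5, 8^5=D

0x5A5D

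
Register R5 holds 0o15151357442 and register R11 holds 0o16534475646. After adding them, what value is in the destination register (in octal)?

Add column by column in base 8, right to left:
  2+6 = 0 carry 1
  4+4+1 = 1 carry 1
  4+6+1 = 3 carry 1
  7+5+1 = 5 carry 1
  5+7+1 = 5 carry 1
  3+4+1 = 0 carry 1
  1+4+1 = 6
  5+3 = 0 carry 1
  1+5+1 = 7
  5+6 = 3 carry 1
  1+1+1 = 3

0o33706055310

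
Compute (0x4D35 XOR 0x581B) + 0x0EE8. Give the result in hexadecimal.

0x2416

First 0x4D35 XOR 0x581B = 0x152E.
Add column by column in base 16, right to left:
  E+8 = 6 carry 1
  2+E+1 = 1 carry 1
  5+E+1 = 4 carry 1
  1+0+1 = 2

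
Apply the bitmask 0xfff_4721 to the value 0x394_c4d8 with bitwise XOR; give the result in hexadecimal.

0xc6b83f9

XOR each hex digit independently (no carries):
  3^f=c, 9^f=6, 4^f=b, c^4=8, 4^7=3, d^2=f, 8^1=9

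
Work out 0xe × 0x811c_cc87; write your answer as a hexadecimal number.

Multiply each base-16 digit by 14, carrying:
  7×14 = 98 → write 2 carry 6
  8×14+6 = 118 → write 6 carry 7
  c×14+7 = 175 → write f carry 10
  c×14+10 = 178 → write 2 carry 11
  c×14+11 = 179 → write 3 carry 11
  1×14+11 = 25 → write 9 carry 1
  1×14+1 = 15 → write f
  8×14 = 112 → write 0 carry 7
  remaining carry: 7

0x70f932f62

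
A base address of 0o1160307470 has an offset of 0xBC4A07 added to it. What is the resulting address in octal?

0xBC4A07 = 0o57045007 in octal.
Add column by column in base 8, right to left:
  0+7 = 7
  7+0 = 7
  4+0 = 4
  7+5 = 4 carry 1
  0+4+1 = 5
  3+0 = 3
  0+7 = 7
  6+5 = 3 carry 1
  1+0+1 = 2
  1+0 = 1

0o1237354477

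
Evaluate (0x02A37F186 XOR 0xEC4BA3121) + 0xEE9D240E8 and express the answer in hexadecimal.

First 0x02A37F186 XOR 0xEC4BA3121 = 0xEEE8DC0A7.
Add column by column in base 16, right to left:
  7+8 = F
  A+E = 8 carry 1
  0+0+1 = 1
  C+4 = 0 carry 1
  D+2+1 = 0 carry 1
  8+D+1 = 6 carry 1
  E+9+1 = 8 carry 1
  E+E+1 = D carry 1
  E+E+1 = D carry 1
  final carry 1

0x1DD860018F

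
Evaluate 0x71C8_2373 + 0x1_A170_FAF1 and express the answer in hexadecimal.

0x213391E64

Add column by column in base 16, right to left:
  3+1 = 4
  7+F = 6 carry 1
  3+A+1 = E
  2+F = 1 carry 1
  8+0+1 = 9
  C+7 = 3 carry 1
  1+1+1 = 3
  7+A = 1 carry 1
  0+1+1 = 2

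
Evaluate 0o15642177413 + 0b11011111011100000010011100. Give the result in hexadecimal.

0x7206bfa7

0o15642177413 = 0x6e88ff0b in hexadecimal.
0b11011111011100000010011100 = 0x37dc09c in hexadecimal.
Add column by column in base 16, right to left:
  b+c = 7 carry 1
  0+9+1 = a
  f+0 = f
  f+c = b carry 1
  8+d+1 = 6 carry 1
  8+7+1 = 0 carry 1
  e+3+1 = 2 carry 1
  6+0+1 = 7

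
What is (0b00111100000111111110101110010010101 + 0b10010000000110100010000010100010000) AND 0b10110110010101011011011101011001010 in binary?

0b10000100000100000000010000010000000

Add column by column in base 2, right to left:
  1+0 = 1
  0+0 = 0
  1+0 = 1
  0+0 = 0
  1+1 = 0 carry 1
  0+0+1 = 1
  0+0 = 0
  1+0 = 1
  0+1 = 1
  0+0 = 0
  1+1 = 0 carry 1
  1+0+1 = 0 carry 1
  1+0+1 = 0 carry 1
  0+0+1 = 1
  1+0 = 1
  0+0 = 0
  1+1 = 0 carry 1
  1+0+1 = 0 carry 1
  1+0+1 = 0 carry 1
  1+0+1 = 0 carry 1
  1+1+1 = 1 carry 1
  1+0+1 = 0 carry 1
  1+1+1 = 1 carry 1
  1+1+1 = 1 carry 1
  0+0+1 = 1
  0+0 = 0
  0+0 = 0
  0+0 = 0
  0+0 = 0
  1+0 = 1
  1+0 = 1
  1+1 = 0 carry 1
  1+0+1 = 0 carry 1
  0+0+1 = 1
  0+1 = 1
Sum = 0b11001100001110100000110000110100101; now AND with 0b10110110010101011011011101011001010:
  11001100001110100000110000110100101
& 10110110010101011011011101011001010
= 10000100000100000000010000010000000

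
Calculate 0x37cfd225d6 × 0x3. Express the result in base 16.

0xa76f767182

Multiply each base-16 digit by 3, carrying:
  6×3 = 18 → write 2 carry 1
  d×3+1 = 40 → write 8 carry 2
  5×3+2 = 17 → write 1 carry 1
  2×3+1 = 7 → write 7
  2×3 = 6 → write 6
  d×3 = 39 → write 7 carry 2
  f×3+2 = 47 → write f carry 2
  c×3+2 = 38 → write 6 carry 2
  7×3+2 = 23 → write 7 carry 1
  3×3+1 = 10 → write a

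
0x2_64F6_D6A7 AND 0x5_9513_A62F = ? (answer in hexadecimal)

AND each hex digit independently (no carries):
  2&5=0, 6&9=0, 4&5=4, F&1=1, 6&3=2, D&A=8, 6&6=6, A&2=2, 7&F=7

0x004128627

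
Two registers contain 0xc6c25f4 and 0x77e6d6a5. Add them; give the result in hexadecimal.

0x8452fc99

Add column by column in base 16, right to left:
  4+5 = 9
  f+a = 9 carry 1
  5+6+1 = c
  2+d = f
  c+6 = 2 carry 1
  6+e+1 = 5 carry 1
  c+7+1 = 4 carry 1
  0+7+1 = 8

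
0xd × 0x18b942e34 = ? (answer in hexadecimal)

Multiply each base-16 digit by 13, carrying:
  4×13 = 52 → write 4 carry 3
  3×13+3 = 42 → write a carry 2
  e×13+2 = 184 → write 8 carry 11
  2×13+11 = 37 → write 5 carry 2
  4×13+2 = 54 → write 6 carry 3
  9×13+3 = 120 → write 8 carry 7
  b×13+7 = 150 → write 6 carry 9
  8×13+9 = 113 → write 1 carry 7
  1×13+7 = 20 → write 4 carry 1
  remaining carry: 1

0x14168658a4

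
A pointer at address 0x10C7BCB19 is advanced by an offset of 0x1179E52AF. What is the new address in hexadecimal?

0x2241A1DC8

Add column by column in base 16, right to left:
  9+F = 8 carry 1
  1+A+1 = C
  B+2 = D
  C+5 = 1 carry 1
  B+E+1 = A carry 1
  7+9+1 = 1 carry 1
  C+7+1 = 4 carry 1
  0+1+1 = 2
  1+1 = 2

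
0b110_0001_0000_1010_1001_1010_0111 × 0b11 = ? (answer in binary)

0b10010001100011111110011110101

Multiply each base-2 digit by 3, carrying:
  1×3 = 3 → write 1 carry 1
  1×3+1 = 4 → write 0 carry 2
  1×3+2 = 5 → write 1 carry 2
  0×3+2 = 2 → write 0 carry 1
  0×3+1 = 1 → write 1
  1×3 = 3 → write 1 carry 1
  0×3+1 = 1 → write 1
  1×3 = 3 → write 1 carry 1
  1×3+1 = 4 → write 0 carry 2
  0×3+2 = 2 → write 0 carry 1
  0×3+1 = 1 → write 1
  1×3 = 3 → write 1 carry 1
  0×3+1 = 1 → write 1
  1×3 = 3 → write 1 carry 1
  0×3+1 = 1 → write 1
  1×3 = 3 → write 1 carry 1
  0×3+1 = 1 → write 1
  0×3 = 0 → write 0
  0×3 = 0 → write 0
  0×3 = 0 → write 0
  1×3 = 3 → write 1 carry 1
  0×3+1 = 1 → write 1
  0×3 = 0 → write 0
  0×3 = 0 → write 0
  0×3 = 0 → write 0
  1×3 = 3 → write 1 carry 1
  1×3+1 = 4 → write 0 carry 2
  remaining carry: 10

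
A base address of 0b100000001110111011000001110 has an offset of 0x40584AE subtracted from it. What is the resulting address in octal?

0o370540

0b100000001110111011000001110 = 0o401673016 in octal.
0x40584AE = 0o401302256 in octal.
Subtract column by column in base 8:
  6-6 → 0
  1-5 → 4 (borrow)
  0-2-1 → 5 (borrow)
  3-2-1 → 0
  7-0 → 7
  6-3 → 3
  1-1 → 0
  0-0 → 0
  4-4 → 0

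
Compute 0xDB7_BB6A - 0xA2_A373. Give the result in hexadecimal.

Subtract column by column in base 16:
  A-3 → 7
  6-7 → F (borrow)
  B-3-1 → 7
  B-A → 1
  7-2 → 5
  B-A → 1
  D-0 → D

0xD1517F7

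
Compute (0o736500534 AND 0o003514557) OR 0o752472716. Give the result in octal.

0o736500534 AND 0o003514557 = 0o002500514.
Then OR with 0o752472716.

0o752572716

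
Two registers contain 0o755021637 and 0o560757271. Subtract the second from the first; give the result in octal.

0o174042346

Subtract column by column in base 8:
  7-1 → 6
  3-7 → 4 (borrow)
  6-2-1 → 3
  1-7 → 2 (borrow)
  2-5-1 → 4 (borrow)
  0-7-1 → 0 (borrow)
  5-0-1 → 4
  5-6 → 7 (borrow)
  7-5-1 → 1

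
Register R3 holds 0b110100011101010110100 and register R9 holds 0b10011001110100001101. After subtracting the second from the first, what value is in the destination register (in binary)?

0b100001001110110100111

Subtract column by column in base 2:
  0-1 → 1 (borrow)
  0-0-1 → 1 (borrow)
  1-1-1 → 1 (borrow)
  0-1-1 → 0 (borrow)
  1-0-1 → 0
  1-0 → 1
  0-0 → 0
  1-0 → 1
  0-1 → 1 (borrow)
  1-0-1 → 0
  0-1 → 1 (borrow)
  1-1-1 → 1 (borrow)
  1-1-1 → 1 (borrow)
  1-0-1 → 0
  0-0 → 0
  0-1 → 1 (borrow)
  0-1-1 → 0 (borrow)
  1-0-1 → 0
  0-0 → 0
  1-1 → 0
  1-0 → 1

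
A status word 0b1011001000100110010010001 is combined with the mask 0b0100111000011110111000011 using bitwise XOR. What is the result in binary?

0b1111110000111000101010010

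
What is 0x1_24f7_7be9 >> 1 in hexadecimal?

1 bits is not a whole number of base-16 digits; in binary: 100100100111101110111101111101001 >> 1 = 10010010011110111011110111110100.

0x927bbdf4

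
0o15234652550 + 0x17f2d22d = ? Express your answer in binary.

0b10000010011001100010011110010101

0o15234652550 = 0b1101010011100110101010101101000 in binary.
0x17f2d22d = 0b10111111100101101001000101101 in binary.
Add column by column in base 2, right to left:
  0+1 = 1
  0+0 = 0
  0+1 = 1
  1+1 = 0 carry 1
  0+0+1 = 1
  1+1 = 0 carry 1
  1+0+1 = 0 carry 1
  0+0+1 = 1
  1+0 = 1
  0+1 = 1
  1+0 = 1
  0+0 = 0
  1+1 = 0 carry 1
  0+0+1 = 1
  1+1 = 0 carry 1
  0+1+1 = 0 carry 1
  1+0+1 = 0 carry 1
  1+1+1 = 1 carry 1
  0+0+1 = 1
  0+0 = 0
  1+1 = 0 carry 1
  1+1+1 = 1 carry 1
  1+1+1 = 1 carry 1
  0+1+1 = 0 carry 1
  0+1+1 = 0 carry 1
  1+1+1 = 1 carry 1
  0+1+1 = 0 carry 1
  1+0+1 = 0 carry 1
  0+1+1 = 0 carry 1
  1+0+1 = 0 carry 1
  1+0+1 = 0 carry 1
  final carry 1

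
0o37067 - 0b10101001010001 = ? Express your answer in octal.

0o11746

0b10101001010001 = 0o25121 in octal.
Subtract column by column in base 8:
  7-1 → 6
  6-2 → 4
  0-1 → 7 (borrow)
  7-5-1 → 1
  3-2 → 1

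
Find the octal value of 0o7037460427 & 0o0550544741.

0o0010440401

AND each oct digit independently (no carries):
  7&0=0, 0&5=0, 3&5=1, 7&0=0, 4&5=4, 6&4=4, 0&4=0, 4&7=4, 2&4=0, 7&1=1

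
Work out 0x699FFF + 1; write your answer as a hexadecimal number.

0x69A000

The trailing 3 digits are F (max in base 16), so adding 1 cascades: they roll to 0 and the next digit up increments.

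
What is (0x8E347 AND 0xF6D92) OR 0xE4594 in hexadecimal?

0xE6596

0x8E347 AND 0xF6D92 = 0x86102.
Then OR with 0xE4594.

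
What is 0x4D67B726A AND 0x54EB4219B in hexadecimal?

0x44630200A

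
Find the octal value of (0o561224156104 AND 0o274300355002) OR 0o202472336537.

0o561224156104 AND 0o274300355002 = 0o060200154000.
Then OR with 0o202472336537.

0o262672376537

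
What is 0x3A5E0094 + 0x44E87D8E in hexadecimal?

Add column by column in base 16, right to left:
  4+E = 2 carry 1
  9+8+1 = 2 carry 1
  0+D+1 = E
  0+7 = 7
  E+8 = 6 carry 1
  5+E+1 = 4 carry 1
  A+4+1 = F
  3+4 = 7

0x7F467E22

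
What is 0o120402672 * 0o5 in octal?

Multiply each base-8 digit by 5, carrying:
  2×5 = 10 → write 2 carry 1
  7×5+1 = 36 → write 4 carry 4
  6×5+4 = 34 → write 2 carry 4
  2×5+4 = 14 → write 6 carry 1
  0×5+1 = 1 → write 1
  4×5 = 20 → write 4 carry 2
  0×5+2 = 2 → write 2
  2×5 = 10 → write 2 carry 1
  1×5+1 = 6 → write 6

0o622416242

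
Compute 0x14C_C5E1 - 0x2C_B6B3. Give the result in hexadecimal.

Subtract column by column in base 16:
  1-3 → E (borrow)
  E-B-1 → 2
  5-6 → F (borrow)
  C-B-1 → 0
  C-C → 0
  4-2 → 2
  1-0 → 1

0x1200F2E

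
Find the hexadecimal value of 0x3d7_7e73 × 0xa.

Multiply each base-16 digit by 10, carrying:
  3×10 = 30 → write e carry 1
  7×10+1 = 71 → write 7 carry 4
  e×10+4 = 144 → write 0 carry 9
  7×10+9 = 79 → write f carry 4
  7×10+4 = 74 → write a carry 4
  d×10+4 = 134 → write 6 carry 8
  3×10+8 = 38 → write 6 carry 2
  remaining carry: 2

0x266af07e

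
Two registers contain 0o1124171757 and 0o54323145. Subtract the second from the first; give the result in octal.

0o1047646612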